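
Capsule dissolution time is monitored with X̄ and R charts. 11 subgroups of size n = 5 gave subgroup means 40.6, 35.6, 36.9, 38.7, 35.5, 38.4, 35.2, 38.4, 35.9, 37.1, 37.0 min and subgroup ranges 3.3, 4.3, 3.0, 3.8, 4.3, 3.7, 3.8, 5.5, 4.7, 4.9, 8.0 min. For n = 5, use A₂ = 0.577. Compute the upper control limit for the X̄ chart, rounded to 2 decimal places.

39.80

X̄̄ = (40.6 + 35.6 + 36.9 + 38.7 + 35.5 + 38.4 + 35.2 + 38.4 + 35.9 + 37.1 + 37.0) / 11 = 409.3000 / 11 = 37.2091
R̄ = (3.3 + 4.3 + 3.0 + 3.8 + 4.3 + 3.7 + 3.8 + 5.5 + 4.7 + 4.9 + 8.0) / 11 = 49.3000 / 11 = 4.4818
UCL = X̄̄ + A₂·R̄ = 37.2091 + 0.577 × 4.4818 = 39.7951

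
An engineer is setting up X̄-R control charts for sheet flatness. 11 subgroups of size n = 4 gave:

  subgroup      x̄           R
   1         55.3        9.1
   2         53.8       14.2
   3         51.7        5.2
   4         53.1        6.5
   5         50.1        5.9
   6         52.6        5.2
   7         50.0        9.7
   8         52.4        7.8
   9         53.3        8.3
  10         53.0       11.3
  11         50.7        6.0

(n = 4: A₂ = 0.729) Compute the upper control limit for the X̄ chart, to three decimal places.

X̄̄ = (55.3 + 53.8 + 51.7 + 53.1 + 50.1 + 52.6 + 50.0 + 52.4 + 53.3 + 53.0 + 50.7) / 11 = 576.0000 / 11 = 52.3636
R̄ = (9.1 + 14.2 + 5.2 + 6.5 + 5.9 + 5.2 + 9.7 + 7.8 + 8.3 + 11.3 + 6.0) / 11 = 89.2000 / 11 = 8.1091
UCL = X̄̄ + A₂·R̄ = 52.3636 + 0.729 × 8.1091 = 58.2752

58.275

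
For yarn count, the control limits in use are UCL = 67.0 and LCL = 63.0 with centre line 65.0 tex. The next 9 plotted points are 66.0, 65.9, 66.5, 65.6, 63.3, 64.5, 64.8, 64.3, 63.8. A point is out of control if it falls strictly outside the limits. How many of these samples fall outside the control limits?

All 9 points lie within [63.0, 67.0].

0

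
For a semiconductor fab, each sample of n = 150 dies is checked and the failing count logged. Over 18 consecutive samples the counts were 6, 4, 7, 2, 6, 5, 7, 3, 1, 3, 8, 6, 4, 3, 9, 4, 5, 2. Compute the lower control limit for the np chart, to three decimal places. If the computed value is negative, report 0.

p̄ = Σdᵢ / (k·n) = 85 / (18 × 150) = 0.03148
LCL = np̄ − 3·√(np̄(1−p̄)) = 4.7222 − 3 × 2.1386 = -1.6935 → 0 (negative, so LCL = 0)

0.000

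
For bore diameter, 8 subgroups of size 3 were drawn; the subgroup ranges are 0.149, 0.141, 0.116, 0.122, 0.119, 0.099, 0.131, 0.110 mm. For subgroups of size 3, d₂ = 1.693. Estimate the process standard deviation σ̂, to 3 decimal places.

0.073

R̄ = (0.149 + 0.141 + 0.116 + 0.122 + 0.119 + 0.099 + 0.131 + 0.110) / 8 = 0.1234
σ̂ = R̄ / d₂ = 0.1234 / 1.693 = 0.0729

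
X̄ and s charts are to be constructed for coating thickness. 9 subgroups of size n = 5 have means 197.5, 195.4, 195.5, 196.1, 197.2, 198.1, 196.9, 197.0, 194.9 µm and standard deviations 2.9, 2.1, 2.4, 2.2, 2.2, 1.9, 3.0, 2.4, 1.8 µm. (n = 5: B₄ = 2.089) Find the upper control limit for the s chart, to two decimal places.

s̄ = (2.9 + 2.1 + 2.4 + 2.2 + 2.2 + 1.9 + 3.0 + 2.4 + 1.8) / 9 = 2.3222
UCL_s = B₄·s̄ = 2.089 × 2.3222 = 4.8511

4.85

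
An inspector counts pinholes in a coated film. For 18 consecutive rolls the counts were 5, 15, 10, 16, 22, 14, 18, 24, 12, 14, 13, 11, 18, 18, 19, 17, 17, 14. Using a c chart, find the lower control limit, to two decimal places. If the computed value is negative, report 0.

c̄ = (5 + 15 + 10 + 16 + 22 + 14 + 18 + 24 + 12 + 14 + 13 + 11 + 18 + 18 + 19 + 17 + 17 + 14) / 18 = 277 / 18 = 15.3889
LCL = c̄ − 3√c̄ = 15.3889 − 3 × 3.9229 = 3.6203

3.62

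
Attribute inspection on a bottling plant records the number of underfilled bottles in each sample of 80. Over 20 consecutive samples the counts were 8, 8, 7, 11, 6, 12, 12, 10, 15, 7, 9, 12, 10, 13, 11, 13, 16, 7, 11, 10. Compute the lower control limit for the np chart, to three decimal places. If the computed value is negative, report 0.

1.376

p̄ = Σdᵢ / (k·n) = 208 / (20 × 80) = 0.13000
LCL = np̄ − 3·√(np̄(1−p̄)) = 10.4000 − 3 × 3.0080 = 1.3760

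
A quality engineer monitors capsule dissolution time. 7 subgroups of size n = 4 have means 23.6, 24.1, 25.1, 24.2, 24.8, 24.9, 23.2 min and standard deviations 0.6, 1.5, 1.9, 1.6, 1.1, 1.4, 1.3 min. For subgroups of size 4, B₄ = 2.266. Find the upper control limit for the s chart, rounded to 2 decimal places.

s̄ = (0.6 + 1.5 + 1.9 + 1.6 + 1.1 + 1.4 + 1.3) / 7 = 1.3429
UCL_s = B₄·s̄ = 2.266 × 1.3429 = 3.0429

3.04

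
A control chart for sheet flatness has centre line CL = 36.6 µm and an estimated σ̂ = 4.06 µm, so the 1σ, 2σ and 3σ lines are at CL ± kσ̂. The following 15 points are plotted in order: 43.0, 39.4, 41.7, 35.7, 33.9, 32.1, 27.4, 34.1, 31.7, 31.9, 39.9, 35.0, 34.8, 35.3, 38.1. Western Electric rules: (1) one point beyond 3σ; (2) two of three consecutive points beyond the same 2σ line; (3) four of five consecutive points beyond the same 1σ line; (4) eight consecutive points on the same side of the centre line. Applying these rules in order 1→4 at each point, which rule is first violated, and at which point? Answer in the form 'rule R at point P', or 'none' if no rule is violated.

Zone of each point (C = within 1σ̂, B = 1σ̂–2σ̂, A = 2σ̂–3σ̂, * = beyond 3σ̂; sign = side of CL): 1:+B, 2:+C, 3:+B, 4:-C, 5:-C, 6:-B, 7:-A, 8:-C, 9:-B, 10:-B, 11:+C, 12:-C, 13:-C, 14:-C, 15:+C
Rule 3 (four of five consecutive points beyond the same 1σ limit) is satisfied at point 10.

rule 3 at point 10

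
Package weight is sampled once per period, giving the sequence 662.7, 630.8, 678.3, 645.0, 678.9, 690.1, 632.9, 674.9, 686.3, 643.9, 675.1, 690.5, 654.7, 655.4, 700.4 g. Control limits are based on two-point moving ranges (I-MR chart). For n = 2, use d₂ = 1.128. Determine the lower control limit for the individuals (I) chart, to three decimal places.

583.282

X̄ = (662.7 + 630.8 + 678.3 + 645.0 + 678.9 + 690.1 + 632.9 + 674.9 + 686.3 + 643.9 + 675.1 + 690.5 + 654.7 + 655.4 + 700.4) / 15 = 666.6600
Moving ranges: 31.9, 47.5, 33.3, 33.9, 11.2, 57.2, 42.0, 11.4, 42.4, 31.2, 15.4, 35.8, 0.7, 45.0; M̄R̄ = 438.9000 / 14 = 31.3500
LCL = X̄ − 3·M̄R̄/d₂ = 666.6600 − 3 × 31.3500 / 1.128 = 583.2823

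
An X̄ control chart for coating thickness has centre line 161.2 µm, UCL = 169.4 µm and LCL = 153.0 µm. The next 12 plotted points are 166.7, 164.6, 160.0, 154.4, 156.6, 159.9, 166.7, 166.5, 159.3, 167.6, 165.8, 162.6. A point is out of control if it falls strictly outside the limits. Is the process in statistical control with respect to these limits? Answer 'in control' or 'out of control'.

in control

All 12 points lie within [153.0, 169.4].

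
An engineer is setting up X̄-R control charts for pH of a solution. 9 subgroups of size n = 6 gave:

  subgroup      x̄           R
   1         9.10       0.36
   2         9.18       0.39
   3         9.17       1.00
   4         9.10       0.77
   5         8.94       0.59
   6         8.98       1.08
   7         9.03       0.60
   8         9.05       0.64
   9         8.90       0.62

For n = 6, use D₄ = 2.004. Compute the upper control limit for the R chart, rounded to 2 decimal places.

R̄ = (0.36 + 0.39 + 1.00 + 0.77 + 0.59 + 1.08 + 0.60 + 0.64 + 0.62) / 9 = 6.0500 / 9 = 0.6722
UCL_R = D₄·R̄ = 2.004 × 0.6722 = 1.3471

1.35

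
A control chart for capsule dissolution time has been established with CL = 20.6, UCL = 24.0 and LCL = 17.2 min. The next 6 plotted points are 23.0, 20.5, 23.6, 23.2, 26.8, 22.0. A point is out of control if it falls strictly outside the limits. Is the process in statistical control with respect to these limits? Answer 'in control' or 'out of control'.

Compare each point to [17.2, 24.0]: sample 5 = 26.8 > UCL.

out of control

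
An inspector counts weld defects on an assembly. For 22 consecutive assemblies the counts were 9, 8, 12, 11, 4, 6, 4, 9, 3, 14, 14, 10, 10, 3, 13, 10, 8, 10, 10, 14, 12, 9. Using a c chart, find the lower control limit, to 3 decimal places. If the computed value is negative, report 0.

c̄ = (9 + 8 + 12 + 11 + 4 + 6 + 4 + 9 + 3 + 14 + 14 + 10 + 10 + 3 + 13 + 10 + 8 + 10 + 10 + 14 + 12 + 9) / 22 = 203 / 22 = 9.2273
LCL = c̄ − 3√c̄ = 9.2273 − 3 × 3.0376 = 0.1143

0.114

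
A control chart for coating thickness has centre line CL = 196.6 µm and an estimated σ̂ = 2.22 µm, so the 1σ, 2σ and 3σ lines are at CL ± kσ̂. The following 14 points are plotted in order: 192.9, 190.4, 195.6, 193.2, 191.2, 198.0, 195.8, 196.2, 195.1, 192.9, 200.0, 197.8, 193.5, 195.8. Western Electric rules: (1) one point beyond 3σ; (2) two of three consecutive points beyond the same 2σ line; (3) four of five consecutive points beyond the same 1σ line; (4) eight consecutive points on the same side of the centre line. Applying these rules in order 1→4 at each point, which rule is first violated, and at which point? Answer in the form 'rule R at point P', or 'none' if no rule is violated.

Zone of each point (C = within 1σ̂, B = 1σ̂–2σ̂, A = 2σ̂–3σ̂, * = beyond 3σ̂; sign = side of CL): 1:-B, 2:-A, 3:-C, 4:-B, 5:-A, 6:+C, 7:-C, 8:-C, 9:-C, 10:-B, 11:+B, 12:+C, 13:-B, 14:-C
Rule 3 (four of five consecutive points beyond the same 1σ limit) is satisfied at point 5.

rule 3 at point 5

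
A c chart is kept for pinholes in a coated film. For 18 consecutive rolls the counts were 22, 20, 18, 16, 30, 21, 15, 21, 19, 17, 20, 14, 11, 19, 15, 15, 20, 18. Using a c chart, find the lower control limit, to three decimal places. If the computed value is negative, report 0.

5.524

c̄ = (22 + 20 + 18 + 16 + 30 + 21 + 15 + 21 + 19 + 17 + 20 + 14 + 11 + 19 + 15 + 15 + 20 + 18) / 18 = 331 / 18 = 18.3889
LCL = c̄ − 3√c̄ = 18.3889 − 3 × 4.2882 = 5.5242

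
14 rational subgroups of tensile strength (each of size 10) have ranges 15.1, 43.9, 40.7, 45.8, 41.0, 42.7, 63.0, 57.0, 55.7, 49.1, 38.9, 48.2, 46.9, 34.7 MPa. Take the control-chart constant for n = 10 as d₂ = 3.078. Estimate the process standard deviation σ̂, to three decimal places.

R̄ = (15.1 + 43.9 + 40.7 + 45.8 + 41.0 + 42.7 + 63.0 + 57.0 + 55.7 + 49.1 + 38.9 + 48.2 + 46.9 + 34.7) / 14 = 44.4786
σ̂ = R̄ / d₂ = 44.4786 / 3.078 = 14.4505

14.450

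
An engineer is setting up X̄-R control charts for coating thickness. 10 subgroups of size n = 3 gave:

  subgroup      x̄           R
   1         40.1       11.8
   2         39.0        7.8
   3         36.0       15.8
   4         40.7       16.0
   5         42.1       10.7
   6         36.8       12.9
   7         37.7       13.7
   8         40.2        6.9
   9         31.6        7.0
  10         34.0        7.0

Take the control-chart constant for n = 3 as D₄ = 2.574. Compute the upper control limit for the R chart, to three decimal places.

28.211

R̄ = (11.8 + 7.8 + 15.8 + 16.0 + 10.7 + 12.9 + 13.7 + 6.9 + 7.0 + 7.0) / 10 = 109.6000 / 10 = 10.9600
UCL_R = D₄·R̄ = 2.574 × 10.9600 = 28.2110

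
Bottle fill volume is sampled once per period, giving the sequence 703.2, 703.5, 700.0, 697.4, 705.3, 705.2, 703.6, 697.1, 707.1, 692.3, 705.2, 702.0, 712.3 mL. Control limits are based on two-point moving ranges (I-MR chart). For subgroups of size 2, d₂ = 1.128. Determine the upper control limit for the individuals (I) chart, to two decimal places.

X̄ = (703.2 + 703.5 + 700.0 + 697.4 + 705.3 + 705.2 + 703.6 + 697.1 + 707.1 + 692.3 + 705.2 + 702.0 + 712.3) / 13 = 702.6308
Moving ranges: 0.3, 3.5, 2.6, 7.9, 0.1, 1.6, 6.5, 10.0, 14.8, 12.9, 3.2, 10.3; M̄R̄ = 73.7000 / 12 = 6.1417
UCL = X̄ + 3·M̄R̄/d₂ = 702.6308 + 3 × 6.1417 / 1.128 = 718.9650

718.96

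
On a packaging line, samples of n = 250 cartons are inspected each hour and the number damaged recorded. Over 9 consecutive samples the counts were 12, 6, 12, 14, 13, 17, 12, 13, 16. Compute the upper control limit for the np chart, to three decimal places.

p̄ = Σdᵢ / (k·n) = 115 / (9 × 250) = 0.05111
UCL = np̄ + 3·√(np̄(1−p̄)) = 12.7778 + 3 × √(12.7778×0.94889) = 12.7778 + 3 × 3.4821 = 23.2239

23.224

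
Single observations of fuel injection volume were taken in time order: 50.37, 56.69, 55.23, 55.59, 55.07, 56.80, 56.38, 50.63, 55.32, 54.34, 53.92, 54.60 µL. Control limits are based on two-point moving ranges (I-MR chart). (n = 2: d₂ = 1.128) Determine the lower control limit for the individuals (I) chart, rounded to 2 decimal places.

X̄ = (50.37 + 56.69 + 55.23 + 55.59 + 55.07 + 56.80 + 56.38 + 50.63 + 55.32 + 54.34 + 53.92 + 54.60) / 12 = 54.5783
Moving ranges: 6.32, 1.46, 0.36, 0.52, 1.73, 0.42, 5.75, 4.69, 0.98, 0.42, 0.68; M̄R̄ = 23.3300 / 11 = 2.1209
LCL = X̄ − 3·M̄R̄/d₂ = 54.5783 − 3 × 2.1209 / 1.128 = 48.9376

48.94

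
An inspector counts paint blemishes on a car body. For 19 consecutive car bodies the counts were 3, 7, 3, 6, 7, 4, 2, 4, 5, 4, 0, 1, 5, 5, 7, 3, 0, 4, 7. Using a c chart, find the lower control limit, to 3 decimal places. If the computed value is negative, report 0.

c̄ = (3 + 7 + 3 + 6 + 7 + 4 + 2 + 4 + 5 + 4 + 0 + 1 + 5 + 5 + 7 + 3 + 0 + 4 + 7) / 19 = 77 / 19 = 4.0526
LCL = c̄ − 3√c̄ = 4.0526 − 3 × 2.0131 = -1.9867 → 0 (cannot be negative)

0.000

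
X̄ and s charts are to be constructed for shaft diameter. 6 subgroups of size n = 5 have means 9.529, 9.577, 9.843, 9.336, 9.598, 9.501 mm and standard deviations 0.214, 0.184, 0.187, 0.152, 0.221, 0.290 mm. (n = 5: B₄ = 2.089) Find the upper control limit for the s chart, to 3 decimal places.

0.435

s̄ = (0.214 + 0.184 + 0.187 + 0.152 + 0.221 + 0.290) / 6 = 0.2080
UCL_s = B₄·s̄ = 2.089 × 0.2080 = 0.4345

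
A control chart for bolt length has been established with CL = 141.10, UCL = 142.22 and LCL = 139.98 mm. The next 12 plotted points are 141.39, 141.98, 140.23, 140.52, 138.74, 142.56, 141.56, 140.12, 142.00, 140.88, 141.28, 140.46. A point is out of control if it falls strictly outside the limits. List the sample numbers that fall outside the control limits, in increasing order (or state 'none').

5, 6

Compare each point to [139.98, 142.22]: sample 5 = 138.74 < LCL; sample 6 = 142.56 > UCL.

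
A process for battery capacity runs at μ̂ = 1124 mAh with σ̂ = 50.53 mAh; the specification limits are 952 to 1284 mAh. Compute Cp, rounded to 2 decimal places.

1.10

Cp = (USL − LSL) / (6σ̂) = (1284 − 952) / (6 × 50.53) = 332.0000 / 303.1800 = 1.0951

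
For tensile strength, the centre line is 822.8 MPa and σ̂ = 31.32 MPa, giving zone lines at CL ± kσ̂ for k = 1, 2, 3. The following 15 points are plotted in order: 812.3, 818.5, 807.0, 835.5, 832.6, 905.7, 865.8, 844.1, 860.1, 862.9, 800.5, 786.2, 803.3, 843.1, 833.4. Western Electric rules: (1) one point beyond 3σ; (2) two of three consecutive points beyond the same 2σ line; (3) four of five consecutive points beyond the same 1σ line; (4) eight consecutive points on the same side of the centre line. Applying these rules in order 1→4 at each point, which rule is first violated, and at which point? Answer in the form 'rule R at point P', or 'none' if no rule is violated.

rule 3 at point 10

Zone of each point (C = within 1σ̂, B = 1σ̂–2σ̂, A = 2σ̂–3σ̂, * = beyond 3σ̂; sign = side of CL): 1:-C, 2:-C, 3:-C, 4:+C, 5:+C, 6:+A, 7:+B, 8:+C, 9:+B, 10:+B, 11:-C, 12:-B, 13:-C, 14:+C, 15:+C
Rule 3 (four of five consecutive points beyond the same 1σ limit) is satisfied at point 10.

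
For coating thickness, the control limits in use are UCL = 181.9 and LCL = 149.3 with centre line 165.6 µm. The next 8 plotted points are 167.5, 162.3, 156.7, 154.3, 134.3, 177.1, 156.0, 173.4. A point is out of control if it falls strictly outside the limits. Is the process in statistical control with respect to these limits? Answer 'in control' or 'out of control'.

out of control

Compare each point to [149.3, 181.9]: sample 5 = 134.3 < LCL.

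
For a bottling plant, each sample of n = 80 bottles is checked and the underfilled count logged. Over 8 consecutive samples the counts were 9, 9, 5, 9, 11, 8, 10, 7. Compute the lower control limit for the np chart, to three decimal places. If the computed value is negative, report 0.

0.231

p̄ = Σdᵢ / (k·n) = 68 / (8 × 80) = 0.10625
LCL = np̄ − 3·√(np̄(1−p̄)) = 8.5000 − 3 × 2.7562 = 0.2313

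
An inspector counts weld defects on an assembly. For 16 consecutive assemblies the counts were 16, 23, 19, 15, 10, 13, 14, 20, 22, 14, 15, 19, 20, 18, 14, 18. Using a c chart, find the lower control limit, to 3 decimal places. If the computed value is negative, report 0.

c̄ = (16 + 23 + 19 + 15 + 10 + 13 + 14 + 20 + 22 + 14 + 15 + 19 + 20 + 18 + 14 + 18) / 16 = 270 / 16 = 16.8750
LCL = c̄ − 3√c̄ = 16.8750 − 3 × 4.1079 = 4.5512

4.551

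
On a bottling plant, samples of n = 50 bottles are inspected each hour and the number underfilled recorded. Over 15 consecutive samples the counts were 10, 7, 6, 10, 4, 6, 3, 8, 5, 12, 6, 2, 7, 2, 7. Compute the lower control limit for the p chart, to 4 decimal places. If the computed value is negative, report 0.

0.0000

p̄ = Σdᵢ / (k·n) = 95 / (15 × 50) = 0.12667
LCL = p̄ − 3·√(p̄(1−p̄)/n) = 0.12667 − 3 × 0.04704 = -0.01444 → 0 (negative, so LCL = 0)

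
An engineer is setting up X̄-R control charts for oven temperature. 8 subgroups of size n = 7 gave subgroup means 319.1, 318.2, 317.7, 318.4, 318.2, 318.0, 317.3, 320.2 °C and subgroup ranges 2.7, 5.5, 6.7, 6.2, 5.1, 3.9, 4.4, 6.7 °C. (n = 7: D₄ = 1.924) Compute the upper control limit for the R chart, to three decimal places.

9.909

R̄ = (2.7 + 5.5 + 6.7 + 6.2 + 5.1 + 3.9 + 4.4 + 6.7) / 8 = 41.2000 / 8 = 5.1500
UCL_R = D₄·R̄ = 1.924 × 5.1500 = 9.9086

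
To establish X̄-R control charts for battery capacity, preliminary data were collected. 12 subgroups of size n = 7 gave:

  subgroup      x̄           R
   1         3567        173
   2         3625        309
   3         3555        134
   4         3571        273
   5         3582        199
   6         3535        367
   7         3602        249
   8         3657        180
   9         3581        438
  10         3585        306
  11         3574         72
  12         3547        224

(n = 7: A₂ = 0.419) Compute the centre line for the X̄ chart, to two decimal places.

X̄̄ = (3567 + 3625 + 3555 + 3571 + 3582 + 3535 + 3602 + 3657 + 3581 + 3585 + 3574 + 3547) / 12 = 42981.0000 / 12 = 3581.7500
CL = X̄̄ = 3581.7500

3581.75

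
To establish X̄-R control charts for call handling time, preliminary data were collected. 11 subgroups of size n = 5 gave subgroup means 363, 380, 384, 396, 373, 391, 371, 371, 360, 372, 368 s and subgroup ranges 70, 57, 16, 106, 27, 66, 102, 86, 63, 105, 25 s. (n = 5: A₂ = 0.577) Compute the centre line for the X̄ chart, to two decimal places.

375.36

X̄̄ = (363 + 380 + 384 + 396 + 373 + 391 + 371 + 371 + 360 + 372 + 368) / 11 = 4129.0000 / 11 = 375.3636
CL = X̄̄ = 375.3636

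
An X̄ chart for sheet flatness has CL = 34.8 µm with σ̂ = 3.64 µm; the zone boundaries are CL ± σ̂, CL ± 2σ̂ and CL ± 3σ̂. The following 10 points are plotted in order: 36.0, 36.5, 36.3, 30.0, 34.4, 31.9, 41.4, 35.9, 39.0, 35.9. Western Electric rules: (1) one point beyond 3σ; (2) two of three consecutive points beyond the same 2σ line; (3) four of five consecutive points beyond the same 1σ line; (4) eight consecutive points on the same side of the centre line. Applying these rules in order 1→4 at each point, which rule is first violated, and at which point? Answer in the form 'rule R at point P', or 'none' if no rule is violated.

none

Zone of each point (C = within 1σ̂, B = 1σ̂–2σ̂, A = 2σ̂–3σ̂, * = beyond 3σ̂; sign = side of CL): 1:+C, 2:+C, 3:+C, 4:-B, 5:-C, 6:-C, 7:+B, 8:+C, 9:+B, 10:+C
No rule fires across all 10 points.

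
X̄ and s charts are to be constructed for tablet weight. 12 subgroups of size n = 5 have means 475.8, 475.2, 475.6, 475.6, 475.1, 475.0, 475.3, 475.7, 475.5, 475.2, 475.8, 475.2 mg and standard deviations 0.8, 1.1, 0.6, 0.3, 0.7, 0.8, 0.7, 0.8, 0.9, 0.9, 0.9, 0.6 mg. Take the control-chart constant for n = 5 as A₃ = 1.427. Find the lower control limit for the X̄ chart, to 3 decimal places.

474.335

X̄̄ = (475.8 + 475.2 + 475.6 + 475.6 + 475.1 + 475.0 + 475.3 + 475.7 + 475.5 + 475.2 + 475.8 + 475.2) / 12 = 475.4167
s̄ = (0.8 + 1.1 + 0.6 + 0.3 + 0.7 + 0.8 + 0.7 + 0.8 + 0.9 + 0.9 + 0.9 + 0.6) / 12 = 0.7583
LCL = X̄̄ − A₃·s̄ = 475.4167 − 1.427 × 0.7583 = 474.3345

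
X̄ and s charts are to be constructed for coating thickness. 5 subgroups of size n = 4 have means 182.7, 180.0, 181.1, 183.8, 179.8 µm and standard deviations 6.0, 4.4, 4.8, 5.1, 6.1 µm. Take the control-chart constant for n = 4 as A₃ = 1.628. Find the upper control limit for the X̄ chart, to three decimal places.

190.076

X̄̄ = (182.7 + 180.0 + 181.1 + 183.8 + 179.8) / 5 = 181.4800
s̄ = (6.0 + 4.4 + 4.8 + 5.1 + 6.1) / 5 = 5.2800
UCL = X̄̄ + A₃·s̄ = 181.4800 + 1.628 × 5.2800 = 190.0758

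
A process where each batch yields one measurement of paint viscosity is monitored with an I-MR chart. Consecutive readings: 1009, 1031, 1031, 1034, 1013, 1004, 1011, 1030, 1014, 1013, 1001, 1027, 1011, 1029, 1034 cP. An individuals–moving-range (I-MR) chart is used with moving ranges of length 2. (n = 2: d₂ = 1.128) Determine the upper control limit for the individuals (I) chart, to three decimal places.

1052.711

X̄ = (1009 + 1031 + 1031 + 1034 + 1013 + 1004 + 1011 + 1030 + 1014 + 1013 + 1001 + 1027 + 1011 + 1029 + 1034) / 15 = 1019.4667
Moving ranges: 22, 0, 3, 21, 9, 7, 19, 16, 1, 12, 26, 16, 18, 5; M̄R̄ = 175.0000 / 14 = 12.5000
UCL = X̄ + 3·M̄R̄/d₂ = 1019.4667 + 3 × 12.5000 / 1.128 = 1052.7113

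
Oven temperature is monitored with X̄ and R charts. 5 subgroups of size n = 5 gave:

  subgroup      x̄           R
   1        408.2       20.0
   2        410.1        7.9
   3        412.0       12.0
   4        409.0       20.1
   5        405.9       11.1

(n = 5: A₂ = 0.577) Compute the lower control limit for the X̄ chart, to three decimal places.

400.835

X̄̄ = (408.2 + 410.1 + 412.0 + 409.0 + 405.9) / 5 = 2045.2000 / 5 = 409.0400
R̄ = (20.0 + 7.9 + 12.0 + 20.1 + 11.1) / 5 = 71.1000 / 5 = 14.2200
LCL = X̄̄ − A₂·R̄ = 409.0400 − 0.577 × 14.2200 = 400.8351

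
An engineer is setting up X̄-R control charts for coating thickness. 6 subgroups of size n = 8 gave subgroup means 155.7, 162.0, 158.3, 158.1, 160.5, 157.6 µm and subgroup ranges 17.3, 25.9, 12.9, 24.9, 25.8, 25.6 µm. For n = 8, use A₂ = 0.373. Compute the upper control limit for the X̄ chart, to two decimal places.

166.93

X̄̄ = (155.7 + 162.0 + 158.3 + 158.1 + 160.5 + 157.6) / 6 = 952.2000 / 6 = 158.7000
R̄ = (17.3 + 25.9 + 12.9 + 24.9 + 25.8 + 25.6) / 6 = 132.4000 / 6 = 22.0667
UCL = X̄̄ + A₂·R̄ = 158.7000 + 0.373 × 22.0667 = 166.9309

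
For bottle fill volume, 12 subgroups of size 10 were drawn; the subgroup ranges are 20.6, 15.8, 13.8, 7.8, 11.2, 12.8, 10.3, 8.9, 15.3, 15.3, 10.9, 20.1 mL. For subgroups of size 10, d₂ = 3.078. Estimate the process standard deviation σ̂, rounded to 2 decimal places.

4.41

R̄ = (20.6 + 15.8 + 13.8 + 7.8 + 11.2 + 12.8 + 10.3 + 8.9 + 15.3 + 15.3 + 10.9 + 20.1) / 12 = 13.5667
σ̂ = R̄ / d₂ = 13.5667 / 3.078 = 4.4076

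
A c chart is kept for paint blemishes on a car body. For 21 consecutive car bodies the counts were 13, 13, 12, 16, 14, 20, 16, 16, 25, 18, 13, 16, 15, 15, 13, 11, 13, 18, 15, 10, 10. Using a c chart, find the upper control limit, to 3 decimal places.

c̄ = (13 + 13 + 12 + 16 + 14 + 20 + 16 + 16 + 25 + 18 + 13 + 16 + 15 + 15 + 13 + 11 + 13 + 18 + 15 + 10 + 10) / 21 = 312 / 21 = 14.8571
UCL = c̄ + 3√c̄ = 14.8571 + 3 × √14.8571 = 14.8571 + 3 × 3.8545 = 26.4206

26.421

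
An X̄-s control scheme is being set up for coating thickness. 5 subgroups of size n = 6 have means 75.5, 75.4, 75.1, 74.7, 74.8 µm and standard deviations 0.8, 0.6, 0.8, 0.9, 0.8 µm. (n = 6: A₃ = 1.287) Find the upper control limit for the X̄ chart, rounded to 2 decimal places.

76.10

X̄̄ = (75.5 + 75.4 + 75.1 + 74.7 + 74.8) / 5 = 75.1000
s̄ = (0.8 + 0.6 + 0.8 + 0.9 + 0.8) / 5 = 0.7800
UCL = X̄̄ + A₃·s̄ = 75.1000 + 1.287 × 0.7800 = 76.1039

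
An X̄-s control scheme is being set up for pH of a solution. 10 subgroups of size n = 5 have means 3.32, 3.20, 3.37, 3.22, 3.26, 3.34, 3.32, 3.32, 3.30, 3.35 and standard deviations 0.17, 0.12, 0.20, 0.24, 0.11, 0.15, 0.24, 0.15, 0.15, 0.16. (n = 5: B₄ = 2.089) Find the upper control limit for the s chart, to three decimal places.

0.353

s̄ = (0.17 + 0.12 + 0.20 + 0.24 + 0.11 + 0.15 + 0.24 + 0.15 + 0.15 + 0.16) / 10 = 0.1690
UCL_s = B₄·s̄ = 2.089 × 0.1690 = 0.3530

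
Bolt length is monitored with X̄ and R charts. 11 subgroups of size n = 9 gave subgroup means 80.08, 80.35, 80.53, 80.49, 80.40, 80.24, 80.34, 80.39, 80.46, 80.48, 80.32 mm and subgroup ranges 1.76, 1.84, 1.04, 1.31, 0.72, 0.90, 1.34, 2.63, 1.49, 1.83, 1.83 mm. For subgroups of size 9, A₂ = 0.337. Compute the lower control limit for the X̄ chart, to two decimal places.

79.86

X̄̄ = (80.08 + 80.35 + 80.53 + 80.49 + 80.40 + 80.24 + 80.34 + 80.39 + 80.46 + 80.48 + 80.32) / 11 = 884.0800 / 11 = 80.3709
R̄ = (1.76 + 1.84 + 1.04 + 1.31 + 0.72 + 0.90 + 1.34 + 2.63 + 1.49 + 1.83 + 1.83) / 11 = 16.6900 / 11 = 1.5173
LCL = X̄̄ − A₂·R̄ = 80.3709 − 0.337 × 1.5173 = 79.8596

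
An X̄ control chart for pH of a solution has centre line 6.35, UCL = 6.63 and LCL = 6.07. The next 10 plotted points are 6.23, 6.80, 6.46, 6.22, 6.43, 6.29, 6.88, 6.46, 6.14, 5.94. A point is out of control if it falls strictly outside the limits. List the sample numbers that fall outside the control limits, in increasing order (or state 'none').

2, 7, 10

Compare each point to [6.07, 6.63]: sample 2 = 6.80 > UCL; sample 7 = 6.88 > UCL; sample 10 = 5.94 < LCL.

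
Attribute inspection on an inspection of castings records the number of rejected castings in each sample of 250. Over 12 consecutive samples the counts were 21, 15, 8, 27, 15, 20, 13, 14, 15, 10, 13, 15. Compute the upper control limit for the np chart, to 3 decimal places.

p̄ = Σdᵢ / (k·n) = 186 / (12 × 250) = 0.06200
UCL = np̄ + 3·√(np̄(1−p̄)) = 15.5000 + 3 × √(15.5000×0.93800) = 15.5000 + 3 × 3.8130 = 26.9390

26.939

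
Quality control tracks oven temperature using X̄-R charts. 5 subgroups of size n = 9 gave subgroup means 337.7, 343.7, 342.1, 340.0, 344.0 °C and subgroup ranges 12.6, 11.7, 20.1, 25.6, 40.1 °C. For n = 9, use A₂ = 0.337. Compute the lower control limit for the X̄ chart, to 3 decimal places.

334.079

X̄̄ = (337.7 + 343.7 + 342.1 + 340.0 + 344.0) / 5 = 1707.5000 / 5 = 341.5000
R̄ = (12.6 + 11.7 + 20.1 + 25.6 + 40.1) / 5 = 110.1000 / 5 = 22.0200
LCL = X̄̄ − A₂·R̄ = 341.5000 − 0.337 × 22.0200 = 334.0793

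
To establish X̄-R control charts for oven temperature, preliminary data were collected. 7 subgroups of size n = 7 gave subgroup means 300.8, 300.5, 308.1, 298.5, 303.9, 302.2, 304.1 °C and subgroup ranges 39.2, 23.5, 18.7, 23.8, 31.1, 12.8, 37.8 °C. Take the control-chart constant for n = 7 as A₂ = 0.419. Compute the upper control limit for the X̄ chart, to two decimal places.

313.77

X̄̄ = (300.8 + 300.5 + 308.1 + 298.5 + 303.9 + 302.2 + 304.1) / 7 = 2118.1000 / 7 = 302.5857
R̄ = (39.2 + 23.5 + 18.7 + 23.8 + 31.1 + 12.8 + 37.8) / 7 = 186.9000 / 7 = 26.7000
UCL = X̄̄ + A₂·R̄ = 302.5857 + 0.419 × 26.7000 = 313.7730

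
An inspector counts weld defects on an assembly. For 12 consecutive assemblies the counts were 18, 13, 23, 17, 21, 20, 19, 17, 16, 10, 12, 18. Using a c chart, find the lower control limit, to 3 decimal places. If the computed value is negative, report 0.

4.631

c̄ = (18 + 13 + 23 + 17 + 21 + 20 + 19 + 17 + 16 + 10 + 12 + 18) / 12 = 204 / 12 = 17.0000
LCL = c̄ − 3√c̄ = 17.0000 − 3 × 4.1231 = 4.6307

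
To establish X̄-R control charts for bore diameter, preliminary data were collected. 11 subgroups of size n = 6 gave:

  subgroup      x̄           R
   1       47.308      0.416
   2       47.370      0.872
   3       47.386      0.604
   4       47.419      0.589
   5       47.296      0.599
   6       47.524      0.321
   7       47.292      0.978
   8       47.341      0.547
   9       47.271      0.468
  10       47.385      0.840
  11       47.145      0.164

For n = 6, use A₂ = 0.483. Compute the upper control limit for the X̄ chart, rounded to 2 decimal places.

X̄̄ = (47.308 + 47.370 + 47.386 + 47.419 + 47.296 + 47.524 + 47.292 + 47.341 + 47.271 + 47.385 + 47.145) / 11 = 520.7370 / 11 = 47.3397
R̄ = (0.416 + 0.872 + 0.604 + 0.589 + 0.599 + 0.321 + 0.978 + 0.547 + 0.468 + 0.840 + 0.164) / 11 = 6.3980 / 11 = 0.5816
UCL = X̄̄ + A₂·R̄ = 47.3397 + 0.483 × 0.5816 = 47.6207

47.62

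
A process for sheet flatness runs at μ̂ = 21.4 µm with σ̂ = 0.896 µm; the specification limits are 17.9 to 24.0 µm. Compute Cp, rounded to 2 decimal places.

1.13

Cp = (USL − LSL) / (6σ̂) = (24.0 − 17.9) / (6 × 0.896) = 6.1000 / 5.3760 = 1.1347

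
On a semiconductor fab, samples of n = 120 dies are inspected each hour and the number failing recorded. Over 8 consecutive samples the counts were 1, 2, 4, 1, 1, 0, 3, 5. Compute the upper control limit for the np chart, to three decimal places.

p̄ = Σdᵢ / (k·n) = 17 / (8 × 120) = 0.01771
UCL = np̄ + 3·√(np̄(1−p̄)) = 2.1250 + 3 × √(2.1250×0.98229) = 2.1250 + 3 × 1.4448 = 6.4593

6.459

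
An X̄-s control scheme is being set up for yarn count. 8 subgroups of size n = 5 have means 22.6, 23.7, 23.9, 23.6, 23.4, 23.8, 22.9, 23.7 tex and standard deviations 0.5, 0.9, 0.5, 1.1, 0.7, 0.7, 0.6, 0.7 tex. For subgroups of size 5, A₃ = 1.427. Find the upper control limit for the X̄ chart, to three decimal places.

24.467

X̄̄ = (22.6 + 23.7 + 23.9 + 23.6 + 23.4 + 23.8 + 22.9 + 23.7) / 8 = 23.4500
s̄ = (0.5 + 0.9 + 0.5 + 1.1 + 0.7 + 0.7 + 0.6 + 0.7) / 8 = 0.7125
UCL = X̄̄ + A₃·s̄ = 23.4500 + 1.427 × 0.7125 = 24.4667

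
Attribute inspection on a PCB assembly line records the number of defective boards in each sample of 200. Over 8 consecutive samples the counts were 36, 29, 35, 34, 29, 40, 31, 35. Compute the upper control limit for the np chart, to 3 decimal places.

49.492

p̄ = Σdᵢ / (k·n) = 269 / (8 × 200) = 0.16812
UCL = np̄ + 3·√(np̄(1−p̄)) = 33.6250 + 3 × √(33.6250×0.83188) = 33.6250 + 3 × 5.2888 = 49.4915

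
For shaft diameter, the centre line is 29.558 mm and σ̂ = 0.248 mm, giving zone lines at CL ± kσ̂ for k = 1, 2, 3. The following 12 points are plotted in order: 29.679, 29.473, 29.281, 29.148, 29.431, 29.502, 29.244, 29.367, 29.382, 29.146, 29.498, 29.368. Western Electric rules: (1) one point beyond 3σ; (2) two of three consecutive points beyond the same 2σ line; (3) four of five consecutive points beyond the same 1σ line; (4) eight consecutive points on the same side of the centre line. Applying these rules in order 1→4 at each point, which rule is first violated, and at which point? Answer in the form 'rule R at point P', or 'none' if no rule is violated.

Zone of each point (C = within 1σ̂, B = 1σ̂–2σ̂, A = 2σ̂–3σ̂, * = beyond 3σ̂; sign = side of CL): 1:+C, 2:-C, 3:-B, 4:-B, 5:-C, 6:-C, 7:-B, 8:-C, 9:-C, 10:-B, 11:-C, 12:-C
Rule 4 (eight consecutive points on the same side of the centre line) is satisfied at point 9.

rule 4 at point 9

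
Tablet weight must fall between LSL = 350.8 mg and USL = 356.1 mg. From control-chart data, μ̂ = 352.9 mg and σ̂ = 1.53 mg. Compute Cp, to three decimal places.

0.577

Cp = (USL − LSL) / (6σ̂) = (356.1 − 350.8) / (6 × 1.53) = 5.3000 / 9.1800 = 0.5773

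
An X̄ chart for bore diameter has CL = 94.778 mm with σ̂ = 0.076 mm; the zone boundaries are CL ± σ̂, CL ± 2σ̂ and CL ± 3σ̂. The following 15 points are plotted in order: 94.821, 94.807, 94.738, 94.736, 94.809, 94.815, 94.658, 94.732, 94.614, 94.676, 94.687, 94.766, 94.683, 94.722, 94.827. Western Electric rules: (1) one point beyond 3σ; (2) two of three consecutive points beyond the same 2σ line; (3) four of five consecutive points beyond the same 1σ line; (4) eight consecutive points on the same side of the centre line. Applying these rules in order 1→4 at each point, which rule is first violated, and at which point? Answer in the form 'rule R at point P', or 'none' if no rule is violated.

Zone of each point (C = within 1σ̂, B = 1σ̂–2σ̂, A = 2σ̂–3σ̂, * = beyond 3σ̂; sign = side of CL): 1:+C, 2:+C, 3:-C, 4:-C, 5:+C, 6:+C, 7:-B, 8:-C, 9:-A, 10:-B, 11:-B, 12:-C, 13:-B, 14:-C, 15:+C
Rule 3 (four of five consecutive points beyond the same 1σ limit) is satisfied at point 11.

rule 3 at point 11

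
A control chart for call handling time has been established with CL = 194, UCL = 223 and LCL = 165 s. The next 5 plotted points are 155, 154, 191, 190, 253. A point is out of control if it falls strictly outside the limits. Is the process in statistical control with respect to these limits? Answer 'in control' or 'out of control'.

out of control

Compare each point to [165, 223]: sample 1 = 155 < LCL; sample 2 = 154 < LCL; sample 5 = 253 > UCL.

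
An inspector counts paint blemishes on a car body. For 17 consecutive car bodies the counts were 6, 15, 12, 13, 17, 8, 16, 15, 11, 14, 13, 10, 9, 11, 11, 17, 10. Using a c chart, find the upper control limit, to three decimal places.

22.729

c̄ = (6 + 15 + 12 + 13 + 17 + 8 + 16 + 15 + 11 + 14 + 13 + 10 + 9 + 11 + 11 + 17 + 10) / 17 = 208 / 17 = 12.2353
UCL = c̄ + 3√c̄ = 12.2353 + 3 × √12.2353 = 12.2353 + 3 × 3.4979 = 22.7290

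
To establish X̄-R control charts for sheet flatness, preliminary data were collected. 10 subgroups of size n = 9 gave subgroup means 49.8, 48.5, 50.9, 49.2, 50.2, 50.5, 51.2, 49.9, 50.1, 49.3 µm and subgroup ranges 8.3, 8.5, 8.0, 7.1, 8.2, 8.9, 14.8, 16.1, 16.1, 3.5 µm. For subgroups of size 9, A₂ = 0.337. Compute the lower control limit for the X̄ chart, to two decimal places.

X̄̄ = (49.8 + 48.5 + 50.9 + 49.2 + 50.2 + 50.5 + 51.2 + 49.9 + 50.1 + 49.3) / 10 = 499.6000 / 10 = 49.9600
R̄ = (8.3 + 8.5 + 8.0 + 7.1 + 8.2 + 8.9 + 14.8 + 16.1 + 16.1 + 3.5) / 10 = 99.5000 / 10 = 9.9500
LCL = X̄̄ − A₂·R̄ = 49.9600 − 0.337 × 9.9500 = 46.6069

46.61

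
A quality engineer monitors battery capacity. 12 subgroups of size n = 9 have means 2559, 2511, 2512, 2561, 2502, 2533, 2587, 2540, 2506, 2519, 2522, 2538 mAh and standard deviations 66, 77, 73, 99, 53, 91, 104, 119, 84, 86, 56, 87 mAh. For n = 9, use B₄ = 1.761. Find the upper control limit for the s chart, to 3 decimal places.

s̄ = (66 + 77 + 73 + 99 + 53 + 91 + 104 + 119 + 84 + 86 + 56 + 87) / 12 = 82.9167
UCL_s = B₄·s̄ = 1.761 × 82.9167 = 146.0163

146.016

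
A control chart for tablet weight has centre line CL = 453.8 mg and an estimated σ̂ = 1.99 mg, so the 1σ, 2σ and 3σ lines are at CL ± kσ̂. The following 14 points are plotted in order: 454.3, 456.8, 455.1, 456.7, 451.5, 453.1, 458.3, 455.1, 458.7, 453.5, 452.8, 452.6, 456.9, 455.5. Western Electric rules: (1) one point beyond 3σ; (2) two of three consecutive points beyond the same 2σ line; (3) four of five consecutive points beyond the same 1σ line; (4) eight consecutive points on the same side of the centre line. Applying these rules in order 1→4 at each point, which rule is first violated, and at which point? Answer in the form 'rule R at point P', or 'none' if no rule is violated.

rule 2 at point 9

Zone of each point (C = within 1σ̂, B = 1σ̂–2σ̂, A = 2σ̂–3σ̂, * = beyond 3σ̂; sign = side of CL): 1:+C, 2:+B, 3:+C, 4:+B, 5:-B, 6:-C, 7:+A, 8:+C, 9:+A, 10:-C, 11:-C, 12:-C, 13:+B, 14:+C
Rule 2 (two of three consecutive points beyond the same 2σ limit) is satisfied at point 9.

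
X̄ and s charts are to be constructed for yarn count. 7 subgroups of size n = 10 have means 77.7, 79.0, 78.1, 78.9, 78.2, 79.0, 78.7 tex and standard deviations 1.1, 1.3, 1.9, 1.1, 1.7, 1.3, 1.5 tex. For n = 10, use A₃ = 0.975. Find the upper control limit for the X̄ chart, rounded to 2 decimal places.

79.89

X̄̄ = (77.7 + 79.0 + 78.1 + 78.9 + 78.2 + 79.0 + 78.7) / 7 = 78.5143
s̄ = (1.1 + 1.3 + 1.9 + 1.1 + 1.7 + 1.3 + 1.5) / 7 = 1.4143
UCL = X̄̄ + A₃·s̄ = 78.5143 + 0.975 × 1.4143 = 79.8932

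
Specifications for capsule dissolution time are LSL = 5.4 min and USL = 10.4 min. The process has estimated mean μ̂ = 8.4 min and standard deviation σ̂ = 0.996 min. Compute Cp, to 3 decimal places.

Cp = (USL − LSL) / (6σ̂) = (10.4 − 5.4) / (6 × 0.996) = 5.0000 / 5.9760 = 0.8367

0.837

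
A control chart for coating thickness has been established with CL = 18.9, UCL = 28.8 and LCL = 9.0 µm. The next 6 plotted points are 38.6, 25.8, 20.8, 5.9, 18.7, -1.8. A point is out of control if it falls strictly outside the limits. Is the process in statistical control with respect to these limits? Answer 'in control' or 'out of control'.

Compare each point to [9.0, 28.8]: sample 1 = 38.6 > UCL; sample 4 = 5.9 < LCL; sample 6 = -1.8 < LCL.

out of control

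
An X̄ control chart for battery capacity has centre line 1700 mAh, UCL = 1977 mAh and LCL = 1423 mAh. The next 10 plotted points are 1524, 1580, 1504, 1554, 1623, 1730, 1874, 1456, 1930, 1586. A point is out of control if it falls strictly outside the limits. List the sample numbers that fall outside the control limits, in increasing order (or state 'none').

All 10 points lie within [1423, 1977].

none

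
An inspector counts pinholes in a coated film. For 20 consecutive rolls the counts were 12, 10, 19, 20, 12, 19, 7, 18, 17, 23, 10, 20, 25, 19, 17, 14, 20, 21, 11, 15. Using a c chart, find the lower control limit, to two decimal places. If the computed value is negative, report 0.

4.28

c̄ = (12 + 10 + 19 + 20 + 12 + 19 + 7 + 18 + 17 + 23 + 10 + 20 + 25 + 19 + 17 + 14 + 20 + 21 + 11 + 15) / 20 = 329 / 20 = 16.4500
LCL = c̄ − 3√c̄ = 16.4500 − 3 × 4.0559 = 4.2824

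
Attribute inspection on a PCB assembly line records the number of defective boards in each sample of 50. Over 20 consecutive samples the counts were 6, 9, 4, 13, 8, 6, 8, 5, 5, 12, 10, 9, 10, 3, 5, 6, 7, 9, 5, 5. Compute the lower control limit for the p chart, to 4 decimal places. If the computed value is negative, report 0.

p̄ = Σdᵢ / (k·n) = 145 / (20 × 50) = 0.14500
LCL = p̄ − 3·√(p̄(1−p̄)/n) = 0.14500 − 3 × 0.04979 = -0.00438 → 0 (negative, so LCL = 0)

0.0000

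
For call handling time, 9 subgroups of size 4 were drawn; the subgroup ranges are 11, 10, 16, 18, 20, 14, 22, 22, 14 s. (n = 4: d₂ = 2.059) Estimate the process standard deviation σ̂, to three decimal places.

R̄ = (11 + 10 + 16 + 18 + 20 + 14 + 22 + 22 + 14) / 9 = 16.3333
σ̂ = R̄ / d₂ = 16.3333 / 2.059 = 7.9327

7.933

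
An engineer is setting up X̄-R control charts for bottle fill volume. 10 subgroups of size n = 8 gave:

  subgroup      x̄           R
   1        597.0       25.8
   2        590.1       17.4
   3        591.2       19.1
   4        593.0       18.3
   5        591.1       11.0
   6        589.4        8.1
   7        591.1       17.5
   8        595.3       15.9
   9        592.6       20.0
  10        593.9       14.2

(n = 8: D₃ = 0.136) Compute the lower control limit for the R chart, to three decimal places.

R̄ = (25.8 + 17.4 + 19.1 + 18.3 + 11.0 + 8.1 + 17.5 + 15.9 + 20.0 + 14.2) / 10 = 167.3000 / 10 = 16.7300
LCL_R = D₃·R̄ = 0.136 × 16.7300 = 2.2753

2.275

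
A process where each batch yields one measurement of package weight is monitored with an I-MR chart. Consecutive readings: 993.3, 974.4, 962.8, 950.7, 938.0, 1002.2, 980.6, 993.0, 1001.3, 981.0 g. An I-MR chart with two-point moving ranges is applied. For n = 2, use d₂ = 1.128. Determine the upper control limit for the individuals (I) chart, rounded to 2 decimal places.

X̄ = (993.3 + 974.4 + 962.8 + 950.7 + 938.0 + 1002.2 + 980.6 + 993.0 + 1001.3 + 981.0) / 10 = 977.7300
Moving ranges: 18.9, 11.6, 12.1, 12.7, 64.2, 21.6, 12.4, 8.3, 20.3; M̄R̄ = 182.1000 / 9 = 20.2333
UCL = X̄ + 3·M̄R̄/d₂ = 977.7300 + 3 × 20.2333 / 1.128 = 1031.5421

1031.54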